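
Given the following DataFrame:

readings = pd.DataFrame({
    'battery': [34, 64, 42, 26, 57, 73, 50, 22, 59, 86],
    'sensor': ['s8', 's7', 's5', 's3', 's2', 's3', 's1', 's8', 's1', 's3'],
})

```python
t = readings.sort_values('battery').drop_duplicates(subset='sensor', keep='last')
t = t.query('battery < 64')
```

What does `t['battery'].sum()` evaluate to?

192

sort by battery:
   battery sensor
7       22     s8
3       26     s3
0       34     s8
2       42     s5
6       50     s1
4       57     s2
8       59     s1
1       64     s7
5       73     s3
9       86     s3
drop duplicate sensor (keep=last):
   battery sensor
0       34     s8
2       42     s5
4       57     s2
8       59     s1
1       64     s7
9       86     s3
filter rows where battery < 64:
   battery sensor
0       34     s8
2       42     s5
4       57     s2
8       59     s1
The sum of column 'battery' is 192.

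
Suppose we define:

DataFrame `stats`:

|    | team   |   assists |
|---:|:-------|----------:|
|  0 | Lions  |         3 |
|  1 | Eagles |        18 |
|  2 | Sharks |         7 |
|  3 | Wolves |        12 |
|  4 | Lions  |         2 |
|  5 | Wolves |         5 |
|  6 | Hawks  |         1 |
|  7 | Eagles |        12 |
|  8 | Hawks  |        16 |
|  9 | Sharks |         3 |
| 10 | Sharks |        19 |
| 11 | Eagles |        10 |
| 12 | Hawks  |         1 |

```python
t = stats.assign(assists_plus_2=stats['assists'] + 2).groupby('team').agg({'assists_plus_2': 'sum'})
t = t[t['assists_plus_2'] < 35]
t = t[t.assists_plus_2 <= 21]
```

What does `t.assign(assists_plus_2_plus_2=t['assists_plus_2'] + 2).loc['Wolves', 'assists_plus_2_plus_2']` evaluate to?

add column assists_plus_2 = stats['assists'] + 2:
      team  assists  assists_plus_2
0    Lions        3               5
1   Eagles       18              20
2   Sharks        7               9
3   Wolves       12              14
4    Lions        2               4
5   Wolves        5               7
6    Hawks        1               3
7   Eagles       12              14
8    Hawks       16              18
9   Sharks        3               5
10  Sharks       19              21
11  Eagles       10              12
12   Hawks        1               3
group by team, sum of assists_plus_2:
        assists_plus_2
team                  
Eagles              46
Hawks               24
Lions                9
Sharks              35
Wolves              21
filter rows where assists_plus_2 < 35:
        assists_plus_2
team                  
Hawks               24
Lions                9
Wolves              21
filter rows where assists_plus_2 <= 21:
        assists_plus_2
team                  
Lions                9
Wolves              21
add column assists_plus_2_plus_2 = t['assists_plus_2'] + 2:
        assists_plus_2  assists_plus_2_plus_2
team                                         
Lions                9                     11
Wolves              21                     23
value at row 'Wolves', column 'assists_plus_2_plus_2' → 23

23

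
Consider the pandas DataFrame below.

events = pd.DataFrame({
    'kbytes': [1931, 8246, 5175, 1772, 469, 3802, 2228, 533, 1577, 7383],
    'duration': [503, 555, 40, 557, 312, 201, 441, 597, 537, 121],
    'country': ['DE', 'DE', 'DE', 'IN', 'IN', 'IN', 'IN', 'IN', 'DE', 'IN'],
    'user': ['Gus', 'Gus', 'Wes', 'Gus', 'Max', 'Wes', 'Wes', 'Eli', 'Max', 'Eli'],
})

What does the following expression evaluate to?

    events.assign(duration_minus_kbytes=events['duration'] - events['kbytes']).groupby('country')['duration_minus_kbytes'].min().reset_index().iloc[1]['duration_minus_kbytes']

add column duration_minus_kbytes = events['duration'] - events['kbytes']:
   kbytes  duration country user  duration_minus_kbytes
0    1931       503      DE  Gus                  -1428
1    8246       555      DE  Gus                  -7691
2    5175        40      DE  Wes                  -5135
3    1772       557      IN  Gus                  -1215
4     469       312      IN  Max                   -157
5    3802       201      IN  Wes                  -3601
6    2228       441      IN  Wes                  -1787
7     533       597      IN  Eli                     64
8    1577       537      DE  Max                  -1040
9    7383       121      IN  Eli                  -7262
group by country, min of duration_minus_kbytes:
country
DE   -7691
IN   -7262
Name: duration_minus_kbytes, dtype: int64
reset_index():
  country  duration_minus_kbytes
0      DE                  -7691
1      IN                  -7262
Hence -7262.

-7262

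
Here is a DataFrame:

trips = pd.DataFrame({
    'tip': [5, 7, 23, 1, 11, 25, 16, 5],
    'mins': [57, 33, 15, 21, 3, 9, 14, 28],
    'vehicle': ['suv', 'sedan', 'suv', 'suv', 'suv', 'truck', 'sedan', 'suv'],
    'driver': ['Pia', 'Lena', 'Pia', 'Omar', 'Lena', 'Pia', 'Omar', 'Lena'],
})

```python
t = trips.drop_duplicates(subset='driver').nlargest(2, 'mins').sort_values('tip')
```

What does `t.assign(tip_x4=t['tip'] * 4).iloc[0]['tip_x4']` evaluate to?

drop duplicate driver (keep=first):
   tip  mins vehicle driver
0    5    57     suv    Pia
1    7    33   sedan   Lena
3    1    21     suv   Omar
take 2 rows with largest mins:
   tip  mins vehicle driver
0    5    57     suv    Pia
1    7    33   sedan   Lena
sort by tip:
   tip  mins vehicle driver
0    5    57     suv    Pia
1    7    33   sedan   Lena
add column tip_x4 = t['tip'] * 4:
   tip  mins vehicle driver  tip_x4
0    5    57     suv    Pia      20
1    7    33   sedan   Lena      28
So iloc[0]['tip_x4'] = 20.

20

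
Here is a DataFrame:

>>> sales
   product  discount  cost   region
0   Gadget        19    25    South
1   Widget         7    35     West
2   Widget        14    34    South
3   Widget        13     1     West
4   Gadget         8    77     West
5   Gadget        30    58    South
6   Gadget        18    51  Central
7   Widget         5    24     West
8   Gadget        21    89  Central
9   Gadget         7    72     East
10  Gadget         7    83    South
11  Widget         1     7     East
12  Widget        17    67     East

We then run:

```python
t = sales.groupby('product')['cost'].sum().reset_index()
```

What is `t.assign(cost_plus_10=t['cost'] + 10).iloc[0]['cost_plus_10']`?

465

group by product, sum of cost:
product
Gadget    455
Widget    168
Name: cost, dtype: int64
reset_index():
  product  cost
0  Gadget   455
1  Widget   168
add column cost_plus_10 = t['cost'] + 10:
  product  cost  cost_plus_10
0  Gadget   455           465
1  Widget   168           178
Then the value at position 0, column 'cost_plus_10': 465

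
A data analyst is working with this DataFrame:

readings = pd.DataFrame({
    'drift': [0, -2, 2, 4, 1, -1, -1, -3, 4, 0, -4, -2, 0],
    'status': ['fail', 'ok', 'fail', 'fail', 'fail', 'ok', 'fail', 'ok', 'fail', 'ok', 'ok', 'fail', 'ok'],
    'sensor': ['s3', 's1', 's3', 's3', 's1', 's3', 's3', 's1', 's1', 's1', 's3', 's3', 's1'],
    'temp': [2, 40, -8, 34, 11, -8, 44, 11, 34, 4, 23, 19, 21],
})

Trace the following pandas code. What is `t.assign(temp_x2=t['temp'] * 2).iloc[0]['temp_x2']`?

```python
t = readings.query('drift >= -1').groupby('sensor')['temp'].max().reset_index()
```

filter rows where drift >= -1:
    drift status sensor  temp
0       0   fail     s3     2
2       2   fail     s3    -8
3       4   fail     s3    34
4       1   fail     s1    11
5      -1     ok     s3    -8
6      -1   fail     s3    44
8       4   fail     s1    34
9       0     ok     s1     4
12      0     ok     s1    21
group by sensor, max of temp:
sensor
s1    34
s3    44
Name: temp, dtype: int64
reset_index():
  sensor  temp
0     s1    34
1     s3    44
add column temp_x2 = t['temp'] * 2:
  sensor  temp  temp_x2
0     s1    34       68
1     s3    44       88

68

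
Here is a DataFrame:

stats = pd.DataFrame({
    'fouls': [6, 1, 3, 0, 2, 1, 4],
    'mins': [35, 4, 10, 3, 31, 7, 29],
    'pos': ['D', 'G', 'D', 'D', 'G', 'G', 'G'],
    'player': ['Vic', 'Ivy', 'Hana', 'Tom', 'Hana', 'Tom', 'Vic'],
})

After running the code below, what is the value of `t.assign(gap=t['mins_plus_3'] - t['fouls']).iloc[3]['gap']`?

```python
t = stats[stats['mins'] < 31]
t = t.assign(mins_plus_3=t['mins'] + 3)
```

filter rows where mins < 31:
   fouls  mins pos player
1      1     4   G    Ivy
2      3    10   D   Hana
3      0     3   D    Tom
5      1     7   G    Tom
6      4    29   G    Vic
add column mins_plus_3 = t['mins'] + 3:
   fouls  mins pos player  mins_plus_3
1      1     4   G    Ivy            7
2      3    10   D   Hana           13
3      0     3   D    Tom            6
5      1     7   G    Tom           10
6      4    29   G    Vic           32
add column gap = t['mins_plus_3'] - t['fouls']:
   fouls  mins pos player  mins_plus_3  gap
1      1     4   G    Ivy            7    6
2      3    10   D   Hana           13   10
3      0     3   D    Tom            6    6
5      1     7   G    Tom           10    9
6      4    29   G    Vic           32   28
Hence 9.

9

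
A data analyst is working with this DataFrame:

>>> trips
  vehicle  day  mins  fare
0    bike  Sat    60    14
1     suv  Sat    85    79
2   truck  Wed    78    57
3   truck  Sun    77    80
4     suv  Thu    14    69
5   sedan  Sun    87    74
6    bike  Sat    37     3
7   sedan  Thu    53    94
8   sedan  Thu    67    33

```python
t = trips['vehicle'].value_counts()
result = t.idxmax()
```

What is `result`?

value_counts of vehicle:
vehicle
sedan    3
bike     2
suv      2
truck    2
Name: count, dtype: int64
So idxmax() = sedan.

sedan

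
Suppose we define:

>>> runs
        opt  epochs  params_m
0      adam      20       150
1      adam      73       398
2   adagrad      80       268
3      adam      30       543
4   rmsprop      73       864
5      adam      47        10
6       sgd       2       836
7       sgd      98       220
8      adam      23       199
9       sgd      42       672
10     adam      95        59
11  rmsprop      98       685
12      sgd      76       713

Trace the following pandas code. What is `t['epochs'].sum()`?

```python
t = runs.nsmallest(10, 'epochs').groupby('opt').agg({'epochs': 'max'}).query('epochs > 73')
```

156

take 10 rows with smallest epochs:
        opt  epochs  params_m
6       sgd       2       836
0      adam      20       150
8      adam      23       199
3      adam      30       543
9       sgd      42       672
5      adam      47        10
1      adam      73       398
4   rmsprop      73       864
12      sgd      76       713
2   adagrad      80       268
group by opt, max of epochs:
         epochs
opt            
adagrad      80
adam         73
rmsprop      73
sgd          76
filter rows where epochs > 73:
         epochs
opt            
adagrad      80
sgd          76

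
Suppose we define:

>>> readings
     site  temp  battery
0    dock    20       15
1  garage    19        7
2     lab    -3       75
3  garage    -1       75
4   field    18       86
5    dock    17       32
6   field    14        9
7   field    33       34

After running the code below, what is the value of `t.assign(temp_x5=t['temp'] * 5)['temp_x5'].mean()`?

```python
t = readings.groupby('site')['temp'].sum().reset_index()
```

146.25

group by site, sum of temp:
site
dock      37
field     65
garage    18
lab       -3
Name: temp, dtype: int64
reset_index():
     site  temp
0    dock    37
1   field    65
2  garage    18
3     lab    -3
add column temp_x5 = t['temp'] * 5:
     site  temp  temp_x5
0    dock    37      185
1   field    65      325
2  garage    18       90
3     lab    -3      -15
Taking the mean of column 'temp_x5' gives 146.25.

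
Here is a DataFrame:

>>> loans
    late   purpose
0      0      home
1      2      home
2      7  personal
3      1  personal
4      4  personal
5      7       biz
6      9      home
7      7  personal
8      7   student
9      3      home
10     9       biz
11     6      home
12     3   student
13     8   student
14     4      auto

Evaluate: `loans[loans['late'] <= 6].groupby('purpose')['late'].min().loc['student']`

filter rows where late <= 6:
    late   purpose
0      0      home
1      2      home
3      1  personal
4      4  personal
9      3      home
11     6      home
12     3   student
14     4      auto
group by purpose, min of late:
purpose
auto        4
home        0
personal    1
student     3
Name: late, dtype: int64
Reading off the value at index 'student', we get 3.

3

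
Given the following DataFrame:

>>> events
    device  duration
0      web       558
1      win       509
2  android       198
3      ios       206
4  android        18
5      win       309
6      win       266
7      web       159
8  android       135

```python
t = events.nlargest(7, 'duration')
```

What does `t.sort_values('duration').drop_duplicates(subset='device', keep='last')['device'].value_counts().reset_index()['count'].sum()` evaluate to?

take 7 rows with largest duration:
    device  duration
0      web       558
1      win       509
5      win       309
6      win       266
3      ios       206
2  android       198
7      web       159
sort by duration:
    device  duration
7      web       159
2  android       198
3      ios       206
6      win       266
5      win       309
1      win       509
0      web       558
drop duplicate device (keep=last):
    device  duration
2  android       198
3      ios       206
1      win       509
0      web       558
value_counts of device:
device
android    1
ios        1
win        1
web        1
Name: count, dtype: int64
reset_index():
    device  count
0  android      1
1      ios      1
2      win      1
3      web      1

4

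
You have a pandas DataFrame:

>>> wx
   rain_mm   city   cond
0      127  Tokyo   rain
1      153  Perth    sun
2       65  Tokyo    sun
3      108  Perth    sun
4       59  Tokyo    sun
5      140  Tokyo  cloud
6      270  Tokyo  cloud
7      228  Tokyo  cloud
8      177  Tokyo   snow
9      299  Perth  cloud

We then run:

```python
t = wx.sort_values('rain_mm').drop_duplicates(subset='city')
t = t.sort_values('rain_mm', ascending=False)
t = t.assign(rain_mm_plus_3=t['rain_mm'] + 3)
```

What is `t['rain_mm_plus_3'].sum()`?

sort by rain_mm:
   rain_mm   city   cond
4       59  Tokyo    sun
2       65  Tokyo    sun
3      108  Perth    sun
0      127  Tokyo   rain
5      140  Tokyo  cloud
1      153  Perth    sun
8      177  Tokyo   snow
7      228  Tokyo  cloud
6      270  Tokyo  cloud
9      299  Perth  cloud
drop duplicate city (keep=first):
   rain_mm   city cond
4       59  Tokyo  sun
3      108  Perth  sun
sort by rain_mm descending:
   rain_mm   city cond
3      108  Perth  sun
4       59  Tokyo  sun
add column rain_mm_plus_3 = t['rain_mm'] + 3:
   rain_mm   city cond  rain_mm_plus_3
3      108  Perth  sun             111
4       59  Tokyo  sun              62
Then the sum of column 'rain_mm_plus_3': 173

173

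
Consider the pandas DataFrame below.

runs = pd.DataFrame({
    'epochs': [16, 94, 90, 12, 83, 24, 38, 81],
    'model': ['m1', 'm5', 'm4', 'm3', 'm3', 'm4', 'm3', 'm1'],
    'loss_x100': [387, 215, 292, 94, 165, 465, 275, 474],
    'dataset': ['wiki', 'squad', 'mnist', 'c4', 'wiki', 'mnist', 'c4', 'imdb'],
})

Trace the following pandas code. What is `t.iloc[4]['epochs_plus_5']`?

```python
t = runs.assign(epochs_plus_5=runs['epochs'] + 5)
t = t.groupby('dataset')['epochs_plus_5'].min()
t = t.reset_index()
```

add column epochs_plus_5 = runs['epochs'] + 5:
   epochs model  loss_x100 dataset  epochs_plus_5
0      16    m1        387    wiki             21
1      94    m5        215   squad             99
2      90    m4        292   mnist             95
3      12    m3         94      c4             17
4      83    m3        165    wiki             88
5      24    m4        465   mnist             29
6      38    m3        275      c4             43
7      81    m1        474    imdb             86
group by dataset, min of epochs_plus_5:
dataset
c4       17
imdb     86
mnist    29
squad    99
wiki     21
Name: epochs_plus_5, dtype: int64
reset_index():
  dataset  epochs_plus_5
0      c4             17
1    imdb             86
2   mnist             29
3   squad             99
4    wiki             21
value at position 4, column 'epochs_plus_5' → 21

21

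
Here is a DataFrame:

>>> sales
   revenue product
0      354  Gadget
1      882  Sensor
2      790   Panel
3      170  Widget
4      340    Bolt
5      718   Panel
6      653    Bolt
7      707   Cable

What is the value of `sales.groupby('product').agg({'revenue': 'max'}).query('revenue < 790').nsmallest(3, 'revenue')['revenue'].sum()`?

group by product, max of revenue:
         revenue
product         
Bolt         653
Cable        707
Gadget       354
Panel        790
Sensor       882
Widget       170
filter rows where revenue < 790:
         revenue
product         
Bolt         653
Cable        707
Gadget       354
Widget       170
take 3 rows with smallest revenue:
         revenue
product         
Widget       170
Gadget       354
Bolt         653
So sum() = 1177.

1177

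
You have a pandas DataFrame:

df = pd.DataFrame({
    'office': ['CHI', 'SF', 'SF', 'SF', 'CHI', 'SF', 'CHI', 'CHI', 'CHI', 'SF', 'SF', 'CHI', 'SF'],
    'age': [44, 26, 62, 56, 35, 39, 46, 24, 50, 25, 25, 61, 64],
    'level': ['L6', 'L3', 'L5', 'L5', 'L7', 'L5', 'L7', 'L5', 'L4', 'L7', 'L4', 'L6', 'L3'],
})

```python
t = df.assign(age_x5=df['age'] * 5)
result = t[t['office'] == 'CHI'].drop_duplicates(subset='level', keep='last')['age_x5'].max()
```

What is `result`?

add column age_x5 = df['age'] * 5:
   office  age level  age_x5
0     CHI   44    L6     220
1      SF   26    L3     130
2      SF   62    L5     310
3      SF   56    L5     280
4     CHI   35    L7     175
5      SF   39    L5     195
6     CHI   46    L7     230
7     CHI   24    L5     120
8     CHI   50    L4     250
9      SF   25    L7     125
10     SF   25    L4     125
11    CHI   61    L6     305
12     SF   64    L3     320
filter rows where office == 'CHI':
   office  age level  age_x5
0     CHI   44    L6     220
4     CHI   35    L7     175
6     CHI   46    L7     230
7     CHI   24    L5     120
8     CHI   50    L4     250
11    CHI   61    L6     305
drop duplicate level (keep=last):
   office  age level  age_x5
6     CHI   46    L7     230
7     CHI   24    L5     120
8     CHI   50    L4     250
11    CHI   61    L6     305
Hence 305.

305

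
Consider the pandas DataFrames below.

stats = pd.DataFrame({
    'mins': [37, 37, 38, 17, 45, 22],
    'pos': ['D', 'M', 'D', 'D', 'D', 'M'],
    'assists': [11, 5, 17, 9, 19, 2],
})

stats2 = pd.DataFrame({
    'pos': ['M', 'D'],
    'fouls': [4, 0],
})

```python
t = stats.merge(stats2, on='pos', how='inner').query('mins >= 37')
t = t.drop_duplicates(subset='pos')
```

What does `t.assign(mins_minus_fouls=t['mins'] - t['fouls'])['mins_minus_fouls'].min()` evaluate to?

merge on 'pos' (how='inner') → 6 rows:
   mins pos  assists  fouls
0    37   D       11      0
1    37   M        5      4
2    38   D       17      0
3    17   D        9      0
4    45   D       19      0
5    22   M        2      4
filter rows where mins >= 37:
   mins pos  assists  fouls
0    37   D       11      0
1    37   M        5      4
2    38   D       17      0
4    45   D       19      0
drop duplicate pos (keep=first):
   mins pos  assists  fouls
0    37   D       11      0
1    37   M        5      4
add column mins_minus_fouls = t['mins'] - t['fouls']:
   mins pos  assists  fouls  mins_minus_fouls
0    37   D       11      0                37
1    37   M        5      4                33

33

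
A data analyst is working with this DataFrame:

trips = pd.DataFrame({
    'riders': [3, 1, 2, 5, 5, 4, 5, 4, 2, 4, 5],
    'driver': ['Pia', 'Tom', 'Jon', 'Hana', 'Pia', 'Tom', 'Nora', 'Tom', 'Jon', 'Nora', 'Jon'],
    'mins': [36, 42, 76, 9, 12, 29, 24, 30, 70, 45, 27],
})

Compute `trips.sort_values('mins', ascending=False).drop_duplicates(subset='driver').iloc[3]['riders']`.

sort by mins descending:
    riders driver  mins
2        2    Jon    76
8        2    Jon    70
9        4   Nora    45
1        1    Tom    42
0        3    Pia    36
7        4    Tom    30
5        4    Tom    29
10       5    Jon    27
6        5   Nora    24
4        5    Pia    12
3        5   Hana     9
drop duplicate driver (keep=first):
   riders driver  mins
2       2    Jon    76
9       4   Nora    45
1       1    Tom    42
0       3    Pia    36
3       5   Hana     9
Reading off the value at position 3, column 'riders', we get 3.

3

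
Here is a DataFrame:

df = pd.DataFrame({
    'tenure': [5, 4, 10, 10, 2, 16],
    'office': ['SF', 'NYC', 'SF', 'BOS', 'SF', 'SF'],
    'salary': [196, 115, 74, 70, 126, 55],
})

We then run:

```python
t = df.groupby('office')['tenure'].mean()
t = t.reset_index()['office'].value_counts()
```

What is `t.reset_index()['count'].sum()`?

group by office, mean of tenure:
office
BOS    10.00
NYC     4.00
SF      8.25
Name: tenure, dtype: float64
reset_index():
  office  tenure
0    BOS   10.00
1    NYC    4.00
2     SF    8.25
value_counts of office:
office
BOS    1
NYC    1
SF     1
Name: count, dtype: int64
reset_index():
  office  count
0    BOS      1
1    NYC      1
2     SF      1

3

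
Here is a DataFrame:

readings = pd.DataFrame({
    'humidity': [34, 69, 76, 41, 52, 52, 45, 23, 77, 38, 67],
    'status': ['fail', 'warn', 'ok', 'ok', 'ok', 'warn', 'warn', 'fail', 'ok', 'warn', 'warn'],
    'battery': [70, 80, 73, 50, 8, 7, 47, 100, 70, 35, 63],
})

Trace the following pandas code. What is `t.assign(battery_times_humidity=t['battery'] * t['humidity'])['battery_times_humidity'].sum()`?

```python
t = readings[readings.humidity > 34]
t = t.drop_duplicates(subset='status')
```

11068

filter rows where humidity > 34:
    humidity status  battery
1         69   warn       80
2         76     ok       73
3         41     ok       50
4         52     ok        8
5         52   warn        7
6         45   warn       47
8         77     ok       70
9         38   warn       35
10        67   warn       63
drop duplicate status (keep=first):
   humidity status  battery
1        69   warn       80
2        76     ok       73
add column battery_times_humidity = t['battery'] * t['humidity']:
   humidity status  battery  battery_times_humidity
1        69   warn       80                    5520
2        76     ok       73                    5548
So sum() = 11068.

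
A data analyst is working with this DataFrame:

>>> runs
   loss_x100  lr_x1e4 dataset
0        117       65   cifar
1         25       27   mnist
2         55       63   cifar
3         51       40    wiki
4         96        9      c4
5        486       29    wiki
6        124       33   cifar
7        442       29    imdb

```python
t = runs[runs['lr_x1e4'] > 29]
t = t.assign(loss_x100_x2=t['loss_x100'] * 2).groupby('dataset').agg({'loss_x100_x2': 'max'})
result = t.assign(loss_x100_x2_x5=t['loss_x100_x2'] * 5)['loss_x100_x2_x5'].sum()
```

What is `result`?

1750

filter rows where lr_x1e4 > 29:
   loss_x100  lr_x1e4 dataset
0        117       65   cifar
2         55       63   cifar
3         51       40    wiki
6        124       33   cifar
add column loss_x100_x2 = t['loss_x100'] * 2:
   loss_x100  lr_x1e4 dataset  loss_x100_x2
0        117       65   cifar           234
2         55       63   cifar           110
3         51       40    wiki           102
6        124       33   cifar           248
group by dataset, max of loss_x100_x2:
         loss_x100_x2
dataset              
cifar             248
wiki              102
add column loss_x100_x2_x5 = t['loss_x100_x2'] * 5:
         loss_x100_x2  loss_x100_x2_x5
dataset                               
cifar             248             1240
wiki              102              510
The sum of column 'loss_x100_x2_x5' is 1750.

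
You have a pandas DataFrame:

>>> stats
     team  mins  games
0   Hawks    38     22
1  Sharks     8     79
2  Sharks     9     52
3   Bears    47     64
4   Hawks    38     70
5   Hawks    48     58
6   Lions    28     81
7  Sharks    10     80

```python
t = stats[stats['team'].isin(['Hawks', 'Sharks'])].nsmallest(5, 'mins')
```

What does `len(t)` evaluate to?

filter rows where team in ['Hawks', 'Sharks']:
     team  mins  games
0   Hawks    38     22
1  Sharks     8     79
2  Sharks     9     52
4   Hawks    38     70
5   Hawks    48     58
7  Sharks    10     80
take 5 rows with smallest mins:
     team  mins  games
1  Sharks     8     79
2  Sharks     9     52
7  Sharks    10     80
0   Hawks    38     22
4   Hawks    38     70
number of rows → 5

5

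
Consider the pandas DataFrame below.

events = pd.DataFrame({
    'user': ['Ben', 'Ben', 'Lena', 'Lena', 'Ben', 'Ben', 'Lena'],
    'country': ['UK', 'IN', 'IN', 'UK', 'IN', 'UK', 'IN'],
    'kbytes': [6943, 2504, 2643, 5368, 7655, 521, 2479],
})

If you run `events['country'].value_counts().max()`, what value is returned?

4

value_counts of country:
country
IN    4
UK    3
Name: count, dtype: int64
max of the resulting series → 4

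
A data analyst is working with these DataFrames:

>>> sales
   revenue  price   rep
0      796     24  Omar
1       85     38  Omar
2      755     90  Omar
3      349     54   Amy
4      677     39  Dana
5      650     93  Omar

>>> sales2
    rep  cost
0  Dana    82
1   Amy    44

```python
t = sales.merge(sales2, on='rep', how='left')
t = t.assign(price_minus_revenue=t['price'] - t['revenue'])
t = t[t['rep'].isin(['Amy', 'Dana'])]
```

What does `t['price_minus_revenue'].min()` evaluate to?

-638

merge on 'rep' (how='left') → 6 rows:
   revenue  price   rep  cost
0      796     24  Omar   NaN
1       85     38  Omar   NaN
2      755     90  Omar   NaN
3      349     54   Amy  44.0
4      677     39  Dana  82.0
5      650     93  Omar   NaN
add column price_minus_revenue = t['price'] - t['revenue']:
   revenue  price   rep  cost  price_minus_revenue
0      796     24  Omar   NaN                 -772
1       85     38  Omar   NaN                  -47
2      755     90  Omar   NaN                 -665
3      349     54   Amy  44.0                 -295
4      677     39  Dana  82.0                 -638
5      650     93  Omar   NaN                 -557
filter rows where rep in ['Amy', 'Dana']:
   revenue  price   rep  cost  price_minus_revenue
3      349     54   Amy  44.0                 -295
4      677     39  Dana  82.0                 -638
min of column 'price_minus_revenue' → -638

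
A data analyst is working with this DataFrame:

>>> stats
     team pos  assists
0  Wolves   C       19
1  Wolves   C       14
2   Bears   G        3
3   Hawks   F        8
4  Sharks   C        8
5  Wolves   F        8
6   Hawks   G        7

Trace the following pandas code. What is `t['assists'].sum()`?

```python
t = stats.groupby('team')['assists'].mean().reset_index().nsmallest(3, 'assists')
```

group by team, mean of assists:
team
Bears      3.000000
Hawks      7.500000
Sharks     8.000000
Wolves    13.666667
Name: assists, dtype: float64
reset_index():
     team    assists
0   Bears   3.000000
1   Hawks   7.500000
2  Sharks   8.000000
3  Wolves  13.666667
take 3 rows with smallest assists:
     team  assists
0   Bears      3.0
1   Hawks      7.5
2  Sharks      8.0
The sum of column 'assists' is 18.5.

18.5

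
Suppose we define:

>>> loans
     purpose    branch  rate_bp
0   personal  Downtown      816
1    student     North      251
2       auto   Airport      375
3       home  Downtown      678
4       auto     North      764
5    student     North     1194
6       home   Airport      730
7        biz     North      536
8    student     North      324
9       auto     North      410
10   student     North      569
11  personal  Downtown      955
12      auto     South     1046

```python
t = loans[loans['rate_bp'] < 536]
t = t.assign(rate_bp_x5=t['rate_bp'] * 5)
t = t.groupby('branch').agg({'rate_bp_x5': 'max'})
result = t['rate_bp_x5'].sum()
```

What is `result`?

filter rows where rate_bp < 536:
   purpose   branch  rate_bp
1  student    North      251
2     auto  Airport      375
8  student    North      324
9     auto    North      410
add column rate_bp_x5 = t['rate_bp'] * 5:
   purpose   branch  rate_bp  rate_bp_x5
1  student    North      251        1255
2     auto  Airport      375        1875
8  student    North      324        1620
9     auto    North      410        2050
group by branch, max of rate_bp_x5:
         rate_bp_x5
branch             
Airport        1875
North          2050

3925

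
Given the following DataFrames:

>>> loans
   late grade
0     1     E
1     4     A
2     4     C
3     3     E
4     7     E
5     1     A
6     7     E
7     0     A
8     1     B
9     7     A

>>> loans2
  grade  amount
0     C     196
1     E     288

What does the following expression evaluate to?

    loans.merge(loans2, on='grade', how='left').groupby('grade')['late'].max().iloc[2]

merge on 'grade' (how='left') → 10 rows:
   late grade  amount
0     1     E   288.0
1     4     A     NaN
2     4     C   196.0
3     3     E   288.0
4     7     E   288.0
5     1     A     NaN
6     7     E   288.0
7     0     A     NaN
8     1     B     NaN
9     7     A     NaN
group by grade, max of late:
grade
A    7
B    1
C    4
E    7
Name: late, dtype: int64
Taking the value at position 2 gives 4.

4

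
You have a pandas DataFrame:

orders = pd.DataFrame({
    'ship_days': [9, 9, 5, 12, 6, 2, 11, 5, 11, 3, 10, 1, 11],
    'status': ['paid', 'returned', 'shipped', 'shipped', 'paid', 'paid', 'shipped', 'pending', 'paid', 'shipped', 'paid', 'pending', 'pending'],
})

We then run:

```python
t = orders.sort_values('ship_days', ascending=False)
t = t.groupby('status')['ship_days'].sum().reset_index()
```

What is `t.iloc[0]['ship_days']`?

sort by ship_days descending:
    ship_days    status
3          12   shipped
6          11   shipped
8          11      paid
12         11   pending
10         10      paid
0           9      paid
1           9  returned
4           6      paid
2           5   shipped
7           5   pending
9           3   shipped
5           2      paid
11          1   pending
group by status, sum of ship_days:
status
paid        38
pending     17
returned     9
shipped     31
Name: ship_days, dtype: int64
reset_index():
     status  ship_days
0      paid         38
1   pending         17
2  returned          9
3   shipped         31

38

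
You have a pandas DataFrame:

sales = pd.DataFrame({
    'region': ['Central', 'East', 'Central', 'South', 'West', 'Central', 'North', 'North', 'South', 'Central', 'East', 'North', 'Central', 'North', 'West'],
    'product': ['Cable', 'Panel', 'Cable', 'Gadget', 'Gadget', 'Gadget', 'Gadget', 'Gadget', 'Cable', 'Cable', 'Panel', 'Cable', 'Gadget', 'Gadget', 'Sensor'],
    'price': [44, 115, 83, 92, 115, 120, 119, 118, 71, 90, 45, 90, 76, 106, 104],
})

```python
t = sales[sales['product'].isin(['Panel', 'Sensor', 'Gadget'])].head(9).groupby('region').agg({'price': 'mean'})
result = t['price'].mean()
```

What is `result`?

99.8666666667

filter rows where product in ['Panel', 'Sensor', 'Gadget']:
     region product  price
1      East   Panel    115
3     South  Gadget     92
4      West  Gadget    115
5   Central  Gadget    120
6     North  Gadget    119
7     North  Gadget    118
10     East   Panel     45
12  Central  Gadget     76
13    North  Gadget    106
14     West  Sensor    104
take first 9 rows:
     region product  price
1      East   Panel    115
3     South  Gadget     92
4      West  Gadget    115
5   Central  Gadget    120
6     North  Gadget    119
7     North  Gadget    118
10     East   Panel     45
12  Central  Gadget     76
13    North  Gadget    106
group by region, mean of price:
              price
region             
Central   98.000000
East      80.000000
North    114.333333
South     92.000000
West     115.000000
Finally, mean of column 'price' = 99.8666666667.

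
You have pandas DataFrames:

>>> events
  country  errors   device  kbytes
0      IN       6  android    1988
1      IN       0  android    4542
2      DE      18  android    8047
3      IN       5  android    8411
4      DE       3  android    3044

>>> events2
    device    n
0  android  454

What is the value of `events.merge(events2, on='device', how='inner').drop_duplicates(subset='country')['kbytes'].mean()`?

5017.5

merge on 'device' (how='inner') → 5 rows:
  country  errors   device  kbytes    n
0      IN       6  android    1988  454
1      IN       0  android    4542  454
2      DE      18  android    8047  454
3      IN       5  android    8411  454
4      DE       3  android    3044  454
drop duplicate country (keep=first):
  country  errors   device  kbytes    n
0      IN       6  android    1988  454
2      DE      18  android    8047  454
mean of column 'kbytes' → 5017.5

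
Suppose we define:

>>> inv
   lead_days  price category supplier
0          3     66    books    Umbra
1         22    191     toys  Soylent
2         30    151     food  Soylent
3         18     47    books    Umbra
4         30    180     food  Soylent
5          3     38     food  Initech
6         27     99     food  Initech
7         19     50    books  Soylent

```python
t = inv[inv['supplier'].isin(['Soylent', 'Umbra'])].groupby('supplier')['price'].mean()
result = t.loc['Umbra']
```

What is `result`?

filter rows where supplier in ['Soylent', 'Umbra']:
   lead_days  price category supplier
0          3     66    books    Umbra
1         22    191     toys  Soylent
2         30    151     food  Soylent
3         18     47    books    Umbra
4         30    180     food  Soylent
7         19     50    books  Soylent
group by supplier, mean of price:
supplier
Soylent    143.0
Umbra       56.5
Name: price, dtype: float64
The value at index 'Umbra' is 56.5.

56.5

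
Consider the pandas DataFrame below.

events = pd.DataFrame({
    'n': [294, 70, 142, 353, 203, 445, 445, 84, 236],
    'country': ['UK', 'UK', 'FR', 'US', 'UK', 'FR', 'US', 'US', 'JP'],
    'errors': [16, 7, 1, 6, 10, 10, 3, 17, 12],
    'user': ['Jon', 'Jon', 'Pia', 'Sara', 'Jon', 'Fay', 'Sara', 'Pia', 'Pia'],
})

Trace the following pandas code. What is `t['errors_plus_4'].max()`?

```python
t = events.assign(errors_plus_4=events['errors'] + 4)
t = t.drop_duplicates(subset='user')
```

20

add column errors_plus_4 = events['errors'] + 4:
     n country  errors  user  errors_plus_4
0  294      UK      16   Jon             20
1   70      UK       7   Jon             11
2  142      FR       1   Pia              5
3  353      US       6  Sara             10
4  203      UK      10   Jon             14
5  445      FR      10   Fay             14
6  445      US       3  Sara              7
7   84      US      17   Pia             21
8  236      JP      12   Pia             16
drop duplicate user (keep=first):
     n country  errors  user  errors_plus_4
0  294      UK      16   Jon             20
2  142      FR       1   Pia              5
3  353      US       6  Sara             10
5  445      FR      10   Fay             14
max of column 'errors_plus_4' → 20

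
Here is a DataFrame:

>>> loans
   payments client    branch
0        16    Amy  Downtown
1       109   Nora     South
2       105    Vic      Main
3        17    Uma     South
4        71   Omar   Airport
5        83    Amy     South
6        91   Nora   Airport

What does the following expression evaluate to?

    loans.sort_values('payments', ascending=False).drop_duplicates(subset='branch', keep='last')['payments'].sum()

sort by payments descending:
   payments client    branch
1       109   Nora     South
2       105    Vic      Main
6        91   Nora   Airport
5        83    Amy     South
4        71   Omar   Airport
3        17    Uma     South
0        16    Amy  Downtown
drop duplicate branch (keep=last):
   payments client    branch
2       105    Vic      Main
4        71   Omar   Airport
3        17    Uma     South
0        16    Amy  Downtown

209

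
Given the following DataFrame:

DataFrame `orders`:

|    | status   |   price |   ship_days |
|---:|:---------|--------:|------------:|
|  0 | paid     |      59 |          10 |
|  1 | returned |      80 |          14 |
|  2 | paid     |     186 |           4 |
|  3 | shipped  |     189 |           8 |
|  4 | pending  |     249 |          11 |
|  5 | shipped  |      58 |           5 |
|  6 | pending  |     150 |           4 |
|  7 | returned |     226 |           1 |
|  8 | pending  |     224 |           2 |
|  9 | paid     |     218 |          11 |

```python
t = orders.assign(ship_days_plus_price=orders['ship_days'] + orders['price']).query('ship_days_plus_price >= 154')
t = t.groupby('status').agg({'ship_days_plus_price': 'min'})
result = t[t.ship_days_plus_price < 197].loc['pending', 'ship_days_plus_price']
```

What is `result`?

154

add column ship_days_plus_price = orders['ship_days'] + orders['price']:
     status  price  ship_days  ship_days_plus_price
0      paid     59         10                    69
1  returned     80         14                    94
2      paid    186          4                   190
3   shipped    189          8                   197
4   pending    249         11                   260
5   shipped     58          5                    63
6   pending    150          4                   154
7  returned    226          1                   227
8   pending    224          2                   226
9      paid    218         11                   229
filter rows where ship_days_plus_price >= 154:
     status  price  ship_days  ship_days_plus_price
2      paid    186          4                   190
3   shipped    189          8                   197
4   pending    249         11                   260
6   pending    150          4                   154
7  returned    226          1                   227
8   pending    224          2                   226
9      paid    218         11                   229
group by status, min of ship_days_plus_price:
          ship_days_plus_price
status                        
paid                       190
pending                    154
returned                   227
shipped                    197
filter rows where ship_days_plus_price < 197:
         ship_days_plus_price
status                       
paid                      190
pending                   154
value at row 'pending', column 'ship_days_plus_price' → 154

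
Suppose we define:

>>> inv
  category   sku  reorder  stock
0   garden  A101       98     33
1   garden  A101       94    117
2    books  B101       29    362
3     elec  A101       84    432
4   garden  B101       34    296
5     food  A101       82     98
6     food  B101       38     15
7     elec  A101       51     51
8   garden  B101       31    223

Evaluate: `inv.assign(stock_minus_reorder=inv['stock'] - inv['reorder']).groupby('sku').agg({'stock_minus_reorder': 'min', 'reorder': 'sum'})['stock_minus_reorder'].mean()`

-44.0

add column stock_minus_reorder = inv['stock'] - inv['reorder']:
  category   sku  reorder  stock  stock_minus_reorder
0   garden  A101       98     33                  -65
1   garden  A101       94    117                   23
2    books  B101       29    362                  333
3     elec  A101       84    432                  348
4   garden  B101       34    296                  262
5     food  A101       82     98                   16
6     food  B101       38     15                  -23
7     elec  A101       51     51                    0
8   garden  B101       31    223                  192
group by sku: min(stock_minus_reorder), sum(reorder):
      stock_minus_reorder  reorder
sku                               
A101                  -65      409
B101                  -23      132
Finally, mean of column 'stock_minus_reorder' = -44.0.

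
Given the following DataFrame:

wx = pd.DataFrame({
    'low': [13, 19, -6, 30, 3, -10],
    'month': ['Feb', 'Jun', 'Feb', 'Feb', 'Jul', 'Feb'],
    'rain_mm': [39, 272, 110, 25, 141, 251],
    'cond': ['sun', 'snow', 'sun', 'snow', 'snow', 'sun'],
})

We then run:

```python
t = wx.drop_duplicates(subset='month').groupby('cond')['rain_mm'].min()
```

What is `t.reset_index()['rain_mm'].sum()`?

drop duplicate month (keep=first):
   low month  rain_mm  cond
0   13   Feb       39   sun
1   19   Jun      272  snow
4    3   Jul      141  snow
group by cond, min of rain_mm:
cond
snow    141
sun      39
Name: rain_mm, dtype: int64
reset_index():
   cond  rain_mm
0  snow      141
1   sun       39
So sum() = 180.

180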